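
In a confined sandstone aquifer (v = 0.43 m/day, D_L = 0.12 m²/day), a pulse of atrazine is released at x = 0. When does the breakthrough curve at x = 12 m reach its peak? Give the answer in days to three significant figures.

For the 1D instantaneous-source solution, setting ∂C/∂t = 0 at fixed x gives v²t² + 2Dt − x² = 0, so t = (√(D² + v²x²) − D)/v².
√(D² + v²x²) = √(0.12² + 0.43² × 12²) = 5.161; v² = 0.1849.
t = (5.161 − 0.12)/0.1849 = 27.3 days (vs. the pure-advection estimate x/v = 27.9 d).

27.3 days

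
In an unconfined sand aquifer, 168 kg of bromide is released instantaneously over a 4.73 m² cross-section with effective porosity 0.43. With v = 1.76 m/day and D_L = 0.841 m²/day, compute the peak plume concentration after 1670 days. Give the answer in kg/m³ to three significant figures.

0.622 kg/m³

The peak of an instantaneous 1D plume sits at x = vt; there the Gaussian factor is 1 and C_max = M/(n_e·A·√(4πDt)), where n_e·A is the pore area the mass is dissolved in.
√(4πDt) = √(4π × 0.841 × 1670) = 132.8 m, so C_max = 168/(0.43 × 4.73 × 132.8) = 0.622 kg/m³.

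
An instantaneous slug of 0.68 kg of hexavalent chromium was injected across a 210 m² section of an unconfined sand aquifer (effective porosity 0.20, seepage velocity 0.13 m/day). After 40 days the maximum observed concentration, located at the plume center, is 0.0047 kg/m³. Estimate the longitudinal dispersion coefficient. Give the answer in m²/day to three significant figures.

At the plume center C_max = M/(n_e·A·√(4πDt)), so D = M²/(4πt·(n_e·A·C_max)²).
n_e·A·C_max = 0.20 × 210 × 0.0047 = 0.1974 kg/m.
D = 0.68²/(4π × 40 × 0.1974²) = 0.0236 m²/day.

0.0236 m²/day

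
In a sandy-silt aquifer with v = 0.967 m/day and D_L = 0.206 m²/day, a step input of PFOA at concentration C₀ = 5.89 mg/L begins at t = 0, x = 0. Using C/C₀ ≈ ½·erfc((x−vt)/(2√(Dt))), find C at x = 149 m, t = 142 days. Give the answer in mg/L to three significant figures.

For a continuous step input, C/C₀ ≈ ½·erfc((x−vt)/(2√(Dt))).
vt = 0.967 × 142 = 137.314 m and 2√(Dt) = 2√(0.206 × 142) = 10.82 m.
Argument (x−vt)/(2√(Dt)) = (149 − 137.314)/10.82 = 1.080; ½·erfc(1.080) = 0.06334.
C = 5.89 × 0.06334 = 0.373 mg/L.

0.373 mg/L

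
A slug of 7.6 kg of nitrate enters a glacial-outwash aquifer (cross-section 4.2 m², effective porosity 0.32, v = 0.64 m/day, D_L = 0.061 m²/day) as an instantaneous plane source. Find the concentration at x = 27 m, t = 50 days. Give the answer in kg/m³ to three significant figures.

0.118 kg/m³

For an instantaneous plane source, C(x,t) = M/(n_e·A·√(4πDt)) · exp(−(x−vt)²/(4Dt)), with n_e·A the pore (flow) area.
Plume center vt = 0.64 × 50 = 32 m, so the well at 27 m is 5 m upgradient of the peak.
√(4πDt) = 6.191 m, giving peak height M/(n_e·A·√(4πDt)) = 7.6/(0.32 × 4.2 × 6.191) = 0.9134 kg/m³.
(x−vt)²/(4Dt) = (-5)²/(4 × 0.061 × 50) = 2.049; exp(−2.049) = 0.1289.
C = 0.9134 × 0.1289 = 0.118 kg/m³.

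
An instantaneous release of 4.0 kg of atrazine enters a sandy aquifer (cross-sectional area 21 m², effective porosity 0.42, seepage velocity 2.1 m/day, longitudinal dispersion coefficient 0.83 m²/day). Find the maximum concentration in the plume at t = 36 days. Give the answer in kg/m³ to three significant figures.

0.0234 kg/m³

The peak of an instantaneous 1D plume sits at x = vt; there the Gaussian factor is 1 and C_max = M/(n_e·A·√(4πDt)), where n_e·A is the pore area the mass is dissolved in.
√(4πDt) = √(4π × 0.83 × 36) = 19.38 m, so C_max = 4.0/(0.42 × 21 × 19.38) = 0.0234 kg/m³.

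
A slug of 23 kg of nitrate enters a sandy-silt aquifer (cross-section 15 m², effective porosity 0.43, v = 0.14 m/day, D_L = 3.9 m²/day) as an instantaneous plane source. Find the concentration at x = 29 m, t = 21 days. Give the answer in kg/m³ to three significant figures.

For an instantaneous plane source, C(x,t) = M/(n_e·A·√(4πDt)) · exp(−(x−vt)²/(4Dt)), with n_e·A the pore (flow) area.
Plume center vt = 0.14 × 21 = 2.94 m, so the well at 29 m is 26.06 m downgradient of the peak.
√(4πDt) = 32.08 m, giving peak height M/(n_e·A·√(4πDt)) = 23/(0.43 × 15 × 32.08) = 0.1112 kg/m³.
(x−vt)²/(4Dt) = (26.06)²/(4 × 3.9 × 21) = 2.073; exp(−2.073) = 0.1258.
C = 0.1112 × 0.1258 = 0.0140 kg/m³.

0.0140 kg/m³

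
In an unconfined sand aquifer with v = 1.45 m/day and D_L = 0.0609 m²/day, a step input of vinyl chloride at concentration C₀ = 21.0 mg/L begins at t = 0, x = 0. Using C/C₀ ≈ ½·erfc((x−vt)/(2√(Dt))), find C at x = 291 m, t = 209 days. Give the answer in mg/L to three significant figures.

20.8 mg/L

For a continuous step input, C/C₀ ≈ ½·erfc((x−vt)/(2√(Dt))).
vt = 1.45 × 209 = 303.05 m and 2√(Dt) = 2√(0.0609 × 209) = 7.135 m.
Argument (x−vt)/(2√(Dt)) = (291 − 303.05)/7.135 = -1.689; ½·erfc(-1.689) = 0.9915.
C = 21.0 × 0.9915 = 20.8 mg/L.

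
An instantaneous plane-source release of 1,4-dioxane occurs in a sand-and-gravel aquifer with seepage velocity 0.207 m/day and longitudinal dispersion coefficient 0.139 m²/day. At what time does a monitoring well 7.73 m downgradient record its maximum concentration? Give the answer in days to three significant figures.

For the 1D instantaneous-source solution, setting ∂C/∂t = 0 at fixed x gives v²t² + 2Dt − x² = 0, so t = (√(D² + v²x²) − D)/v².
√(D² + v²x²) = √(0.139² + 0.207² × 7.73²) = 1.606; v² = 0.042849.
t = (1.606 − 0.139)/0.042849 = 34.2 days (vs. the pure-advection estimate x/v = 37.3 d).

34.2 days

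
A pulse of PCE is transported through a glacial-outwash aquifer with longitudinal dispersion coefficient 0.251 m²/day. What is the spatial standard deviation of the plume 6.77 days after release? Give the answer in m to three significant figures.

Dispersive spreading gives a Gaussian with σ² = 2Dt; advection only shifts the center.
σ = √(2 × 0.251 × 6.77) = 1.84 m.

1.84 m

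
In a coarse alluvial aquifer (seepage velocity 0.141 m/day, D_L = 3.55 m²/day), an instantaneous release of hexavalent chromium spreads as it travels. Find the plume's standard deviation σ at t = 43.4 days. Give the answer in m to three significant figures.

Dispersive spreading gives a Gaussian with σ² = 2Dt; advection only shifts the center.
σ = √(2 × 3.55 × 43.4) = 17.6 m.

17.6 m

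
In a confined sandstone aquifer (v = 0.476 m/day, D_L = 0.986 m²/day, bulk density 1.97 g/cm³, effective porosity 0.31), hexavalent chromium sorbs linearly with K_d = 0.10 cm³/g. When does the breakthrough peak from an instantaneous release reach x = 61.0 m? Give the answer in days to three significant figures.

Retardation factor R = 1 + ρ_b·K_d/n = 1 + 1.97 × 0.10/0.31 = 1.635.
Sorption retards both mechanisms: v_R = v/R = 0.2911 m/day, D_R = D/R = 0.6031 m²/day.
Peak time from v_R²t² + 2D_R t − x² = 0: t = (√(D_R² + v_R²x²) − D_R)/v_R².
√(D_R² + v_R²x²) = √(0.6031² + 0.2911² × 61.0²) = 17.77; v_R² = 0.08474.
t = (17.77 − 0.6031)/0.08474 = 203 days.

203 days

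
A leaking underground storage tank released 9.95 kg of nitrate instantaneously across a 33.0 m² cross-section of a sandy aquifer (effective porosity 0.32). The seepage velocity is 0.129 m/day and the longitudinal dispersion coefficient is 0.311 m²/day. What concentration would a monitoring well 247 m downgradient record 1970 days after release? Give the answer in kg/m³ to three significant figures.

0.0105 kg/m³

For an instantaneous plane source, C(x,t) = M/(n_e·A·√(4πDt)) · exp(−(x−vt)²/(4Dt)), with n_e·A the pore (flow) area.
Plume center vt = 0.129 × 1970 = 254.13 m, so the well at 247 m is 7.13 m upgradient of the peak.
√(4πDt) = 87.74 m, giving peak height M/(n_e·A·√(4πDt)) = 9.95/(0.32 × 33.0 × 87.74) = 0.01074 kg/m³.
(x−vt)²/(4Dt) = (-7.13)²/(4 × 0.311 × 1970) = 0.02074; exp(−0.02074) = 0.9795.
C = 0.01074 × 0.9795 = 0.0105 kg/m³.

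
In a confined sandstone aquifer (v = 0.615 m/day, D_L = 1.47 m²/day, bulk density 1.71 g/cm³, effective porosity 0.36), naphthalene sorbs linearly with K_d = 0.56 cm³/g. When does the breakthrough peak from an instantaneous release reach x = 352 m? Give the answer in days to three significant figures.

2080 days

Retardation factor R = 1 + ρ_b·K_d/n = 1 + 1.71 × 0.56/0.36 = 3.660.
Sorption retards both mechanisms: v_R = v/R = 0.1680 m/day, D_R = D/R = 0.4016 m²/day.
Peak time from v_R²t² + 2D_R t − x² = 0: t = (√(D_R² + v_R²x²) − D_R)/v_R².
√(D_R² + v_R²x²) = √(0.4016² + 0.1680² × 352²) = 59.14; v_R² = 0.02822.
t = (59.14 − 0.4016)/0.02822 = 2080 days.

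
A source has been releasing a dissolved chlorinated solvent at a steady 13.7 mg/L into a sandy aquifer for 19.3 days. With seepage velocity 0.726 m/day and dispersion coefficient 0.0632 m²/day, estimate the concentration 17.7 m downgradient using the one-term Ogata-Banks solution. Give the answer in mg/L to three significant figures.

0.125 mg/L

For a continuous step input, C/C₀ ≈ ½·erfc((x−vt)/(2√(Dt))).
vt = 0.726 × 19.3 = 14.0118 m and 2√(Dt) = 2√(0.0632 × 19.3) = 2.209 m.
Argument (x−vt)/(2√(Dt)) = (17.7 − 14.0118)/2.209 = 1.670; ½·erfc(1.670) = 0.009095.
C = 13.7 × 0.009095 = 0.125 mg/L.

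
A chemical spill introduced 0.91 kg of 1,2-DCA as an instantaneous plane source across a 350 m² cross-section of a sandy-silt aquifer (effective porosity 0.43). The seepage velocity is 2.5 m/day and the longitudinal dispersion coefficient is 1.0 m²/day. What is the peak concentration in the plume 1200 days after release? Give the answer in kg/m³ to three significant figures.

4.92e-05 kg/m³

The peak of an instantaneous 1D plume sits at x = vt; there the Gaussian factor is 1 and C_max = M/(n_e·A·√(4πDt)), where n_e·A is the pore area the mass is dissolved in.
√(4πDt) = √(4π × 1.0 × 1200) = 122.8 m, so C_max = 0.91/(0.43 × 350 × 122.8) = 4.92e-05 kg/m³.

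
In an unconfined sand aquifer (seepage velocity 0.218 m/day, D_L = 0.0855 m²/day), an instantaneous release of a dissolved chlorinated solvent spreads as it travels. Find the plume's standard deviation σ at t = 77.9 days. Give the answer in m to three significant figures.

Dispersive spreading gives a Gaussian with σ² = 2Dt; advection only shifts the center.
σ = √(2 × 0.0855 × 77.9) = 3.65 m.

3.65 m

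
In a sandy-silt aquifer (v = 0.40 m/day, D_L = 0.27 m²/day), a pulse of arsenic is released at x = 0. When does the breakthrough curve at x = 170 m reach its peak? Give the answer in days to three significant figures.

423 days

For the 1D instantaneous-source solution, setting ∂C/∂t = 0 at fixed x gives v²t² + 2Dt − x² = 0, so t = (√(D² + v²x²) − D)/v².
√(D² + v²x²) = √(0.27² + 0.40² × 170²) = 68.00; v² = 0.16.
t = (68.00 − 0.27)/0.16 = 423 days (vs. the pure-advection estimate x/v = 425 d).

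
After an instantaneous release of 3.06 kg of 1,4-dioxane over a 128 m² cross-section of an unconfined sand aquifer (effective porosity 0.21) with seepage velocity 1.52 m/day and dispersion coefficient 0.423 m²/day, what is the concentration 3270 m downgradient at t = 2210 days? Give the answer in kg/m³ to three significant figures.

For an instantaneous plane source, C(x,t) = M/(n_e·A·√(4πDt)) · exp(−(x−vt)²/(4Dt)), with n_e·A the pore (flow) area.
Plume center vt = 1.52 × 2210 = 3359.2 m, so the well at 3270 m is 89.2 m upgradient of the peak.
√(4πDt) = 108.4 m, giving peak height M/(n_e·A·√(4πDt)) = 3.06/(0.21 × 128 × 108.4) = 0.001050 kg/m³.
(x−vt)²/(4Dt) = (-89.2)²/(4 × 0.423 × 2210) = 2.128; exp(−2.128) = 0.1191.
C = 0.001050 × 0.1191 = 0.000125 kg/m³.

0.000125 kg/m³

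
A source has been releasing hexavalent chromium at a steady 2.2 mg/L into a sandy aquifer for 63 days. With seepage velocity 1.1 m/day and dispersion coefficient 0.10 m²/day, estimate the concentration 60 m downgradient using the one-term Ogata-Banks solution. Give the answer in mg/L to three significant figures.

2.19 mg/L

For a continuous step input, C/C₀ ≈ ½·erfc((x−vt)/(2√(Dt))).
vt = 1.1 × 63 = 69.3 m and 2√(Dt) = 2√(0.10 × 63) = 5.020 m.
Argument (x−vt)/(2√(Dt)) = (60 − 69.3)/5.020 = -1.853; ½·erfc(-1.853) = 0.9956.
C = 2.2 × 0.9956 = 2.19 mg/L.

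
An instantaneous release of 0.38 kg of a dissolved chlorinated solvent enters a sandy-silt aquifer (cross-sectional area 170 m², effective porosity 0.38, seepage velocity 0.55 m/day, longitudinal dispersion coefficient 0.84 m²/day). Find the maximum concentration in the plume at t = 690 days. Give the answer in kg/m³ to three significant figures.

6.89e-05 kg/m³

The peak of an instantaneous 1D plume sits at x = vt; there the Gaussian factor is 1 and C_max = M/(n_e·A·√(4πDt)), where n_e·A is the pore area the mass is dissolved in.
√(4πDt) = √(4π × 0.84 × 690) = 85.34 m, so C_max = 0.38/(0.38 × 170 × 85.34) = 6.89e-05 kg/m³.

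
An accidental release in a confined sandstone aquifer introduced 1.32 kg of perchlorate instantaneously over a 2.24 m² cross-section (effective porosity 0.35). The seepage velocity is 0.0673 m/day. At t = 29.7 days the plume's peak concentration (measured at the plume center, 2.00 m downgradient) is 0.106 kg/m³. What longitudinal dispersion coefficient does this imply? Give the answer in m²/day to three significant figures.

0.676 m²/day

At the plume center C_max = M/(n_e·A·√(4πDt)), so D = M²/(4πt·(n_e·A·C_max)²).
n_e·A·C_max = 0.35 × 2.24 × 0.106 = 0.08310 kg/m.
D = 1.32²/(4π × 29.7 × 0.08310²) = 0.676 m²/day.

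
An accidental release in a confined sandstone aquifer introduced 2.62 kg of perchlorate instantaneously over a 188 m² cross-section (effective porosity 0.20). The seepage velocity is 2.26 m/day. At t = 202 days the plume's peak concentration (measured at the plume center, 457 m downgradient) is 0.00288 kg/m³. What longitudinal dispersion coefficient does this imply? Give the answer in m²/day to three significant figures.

0.231 m²/day

At the plume center C_max = M/(n_e·A·√(4πDt)), so D = M²/(4πt·(n_e·A·C_max)²).
n_e·A·C_max = 0.20 × 188 × 0.00288 = 0.1083 kg/m.
D = 2.62²/(4π × 202 × 0.1083²) = 0.231 m²/day.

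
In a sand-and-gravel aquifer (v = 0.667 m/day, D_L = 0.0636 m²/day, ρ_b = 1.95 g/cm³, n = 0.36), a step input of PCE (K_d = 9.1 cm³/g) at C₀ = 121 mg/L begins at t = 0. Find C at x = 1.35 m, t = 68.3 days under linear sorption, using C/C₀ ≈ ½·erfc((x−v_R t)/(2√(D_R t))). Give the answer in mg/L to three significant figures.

Retardation factor R = 1 + ρ_b·K_d/n = 1 + 1.95 × 9.1/0.36 = 50.29.
Sorption retards both mechanisms: v_R = v/R = 0.01326 m/day, D_R = D/R = 0.001265 m²/day.
v_R·t = 0.01326 × 68.3 = 0.905658 m; 2√(D_R t) = 0.5879 m; argument = (1.35 − 0.905658)/0.5879 = 0.7558.
C = C₀ × ½·erfc(0.7558) = 121 × 0.1426 = 17.3 mg/L.

17.3 mg/L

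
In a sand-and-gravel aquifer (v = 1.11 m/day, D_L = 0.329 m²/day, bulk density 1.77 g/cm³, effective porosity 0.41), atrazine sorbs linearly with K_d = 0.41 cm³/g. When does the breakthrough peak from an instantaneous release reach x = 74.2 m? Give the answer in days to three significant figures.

184 days

Retardation factor R = 1 + ρ_b·K_d/n = 1 + 1.77 × 0.41/0.41 = 2.770.
Sorption retards both mechanisms: v_R = v/R = 0.4007 m/day, D_R = D/R = 0.1188 m²/day.
Peak time from v_R²t² + 2D_R t − x² = 0: t = (√(D_R² + v_R²x²) − D_R)/v_R².
√(D_R² + v_R²x²) = √(0.1188² + 0.4007² × 74.2²) = 29.73; v_R² = 0.1606.
t = (29.73 − 0.1188)/0.1606 = 184 days.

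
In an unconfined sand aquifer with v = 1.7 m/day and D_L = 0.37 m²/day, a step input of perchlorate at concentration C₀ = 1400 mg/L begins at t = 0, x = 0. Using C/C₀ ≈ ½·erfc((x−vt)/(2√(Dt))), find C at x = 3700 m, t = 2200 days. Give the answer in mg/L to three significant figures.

For a continuous step input, C/C₀ ≈ ½·erfc((x−vt)/(2√(Dt))).
vt = 1.7 × 2200 = 3740 m and 2√(Dt) = 2√(0.37 × 2200) = 57.06 m.
Argument (x−vt)/(2√(Dt)) = (3700 − 3740)/57.06 = -0.7010; ½·erfc(-0.7010) = 0.8392.
C = 1400 × 0.8392 = 1170 mg/L.

1170 mg/L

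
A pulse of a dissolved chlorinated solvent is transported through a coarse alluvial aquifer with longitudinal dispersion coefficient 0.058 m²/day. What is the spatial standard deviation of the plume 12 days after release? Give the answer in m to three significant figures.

1.18 m

Dispersive spreading gives a Gaussian with σ² = 2Dt; advection only shifts the center.
σ = √(2 × 0.058 × 12) = 1.18 m.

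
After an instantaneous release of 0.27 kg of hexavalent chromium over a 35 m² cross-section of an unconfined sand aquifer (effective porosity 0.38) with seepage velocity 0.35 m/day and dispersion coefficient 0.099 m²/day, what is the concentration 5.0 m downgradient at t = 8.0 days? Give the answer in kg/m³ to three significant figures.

0.00140 kg/m³

For an instantaneous plane source, C(x,t) = M/(n_e·A·√(4πDt)) · exp(−(x−vt)²/(4Dt)), with n_e·A the pore (flow) area.
Plume center vt = 0.35 × 8.0 = 2.8 m, so the well at 5.0 m is 2.2 m downgradient of the peak.
√(4πDt) = 3.155 m, giving peak height M/(n_e·A·√(4πDt)) = 0.27/(0.38 × 35 × 3.155) = 0.006434 kg/m³.
(x−vt)²/(4Dt) = (2.2)²/(4 × 0.099 × 8.0) = 1.528; exp(−1.528) = 0.2170.
C = 0.006434 × 0.2170 = 0.00140 kg/m³.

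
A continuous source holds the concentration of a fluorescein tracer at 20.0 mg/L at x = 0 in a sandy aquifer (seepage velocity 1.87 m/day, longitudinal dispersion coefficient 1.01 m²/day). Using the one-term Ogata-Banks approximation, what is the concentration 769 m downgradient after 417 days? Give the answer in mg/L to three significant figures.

For a continuous step input, C/C₀ ≈ ½·erfc((x−vt)/(2√(Dt))).
vt = 1.87 × 417 = 779.79 m and 2√(Dt) = 2√(1.01 × 417) = 41.04 m.
Argument (x−vt)/(2√(Dt)) = (769 − 779.79)/41.04 = -0.2629; ½·erfc(-0.2629) = 0.6450.
C = 20.0 × 0.6450 = 12.9 mg/L.

12.9 mg/L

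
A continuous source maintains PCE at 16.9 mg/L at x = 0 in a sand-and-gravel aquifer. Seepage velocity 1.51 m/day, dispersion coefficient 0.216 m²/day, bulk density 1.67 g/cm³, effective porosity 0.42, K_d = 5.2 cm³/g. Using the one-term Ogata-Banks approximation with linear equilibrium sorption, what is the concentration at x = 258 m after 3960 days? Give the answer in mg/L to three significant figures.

16.5 mg/L

Retardation factor R = 1 + ρ_b·K_d/n = 1 + 1.67 × 5.2/0.42 = 21.68.
Sorption retards both mechanisms: v_R = v/R = 0.06965 m/day, D_R = D/R = 0.009963 m²/day.
v_R·t = 0.06965 × 3960 = 275.814 m; 2√(D_R t) = 12.56 m; argument = (258 − 275.814)/12.56 = -1.418.
C = C₀ × ½·erfc(-1.418) = 16.9 × 0.9775 = 16.5 mg/L.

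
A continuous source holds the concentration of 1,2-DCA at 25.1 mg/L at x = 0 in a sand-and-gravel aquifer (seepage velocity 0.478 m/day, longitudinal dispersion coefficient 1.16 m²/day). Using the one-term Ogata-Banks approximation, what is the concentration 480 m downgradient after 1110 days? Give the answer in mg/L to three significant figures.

For a continuous step input, C/C₀ ≈ ½·erfc((x−vt)/(2√(Dt))).
vt = 0.478 × 1110 = 530.58 m and 2√(Dt) = 2√(1.16 × 1110) = 71.77 m.
Argument (x−vt)/(2√(Dt)) = (480 − 530.58)/71.77 = -0.7048; ½·erfc(-0.7048) = 0.8406.
C = 25.1 × 0.8406 = 21.1 mg/L.

21.1 mg/L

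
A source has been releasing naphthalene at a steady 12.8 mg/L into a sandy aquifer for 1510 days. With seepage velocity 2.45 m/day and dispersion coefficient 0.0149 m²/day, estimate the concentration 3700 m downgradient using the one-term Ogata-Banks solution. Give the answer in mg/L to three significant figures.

6.02 mg/L

For a continuous step input, C/C₀ ≈ ½·erfc((x−vt)/(2√(Dt))).
vt = 2.45 × 1510 = 3699.5 m and 2√(Dt) = 2√(0.0149 × 1510) = 9.487 m.
Argument (x−vt)/(2√(Dt)) = (3700 − 3699.5)/9.487 = 0.05270; ½·erfc(0.05270) = 0.4703.
C = 12.8 × 0.4703 = 6.02 mg/L.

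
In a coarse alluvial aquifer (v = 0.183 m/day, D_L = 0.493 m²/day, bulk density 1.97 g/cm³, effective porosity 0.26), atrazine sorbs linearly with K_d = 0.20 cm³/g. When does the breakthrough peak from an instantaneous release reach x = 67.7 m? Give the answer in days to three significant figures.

Retardation factor R = 1 + ρ_b·K_d/n = 1 + 1.97 × 0.20/0.26 = 2.515.
Sorption retards both mechanisms: v_R = v/R = 0.07276 m/day, D_R = D/R = 0.1960 m²/day.
Peak time from v_R²t² + 2D_R t − x² = 0: t = (√(D_R² + v_R²x²) − D_R)/v_R².
√(D_R² + v_R²x²) = √(0.1960² + 0.07276² × 67.7²) = 4.930; v_R² = 0.005294.
t = (4.930 − 0.1960)/0.005294 = 894 days.

894 days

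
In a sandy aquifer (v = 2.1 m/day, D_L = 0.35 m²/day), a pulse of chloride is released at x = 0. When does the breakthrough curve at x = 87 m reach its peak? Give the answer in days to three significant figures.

41.3 days

For the 1D instantaneous-source solution, setting ∂C/∂t = 0 at fixed x gives v²t² + 2Dt − x² = 0, so t = (√(D² + v²x²) − D)/v².
√(D² + v²x²) = √(0.35² + 2.1² × 87²) = 182.7; v² = 4.41.
t = (182.7 − 0.35)/4.41 = 41.3 days (vs. the pure-advection estimate x/v = 41.4 d).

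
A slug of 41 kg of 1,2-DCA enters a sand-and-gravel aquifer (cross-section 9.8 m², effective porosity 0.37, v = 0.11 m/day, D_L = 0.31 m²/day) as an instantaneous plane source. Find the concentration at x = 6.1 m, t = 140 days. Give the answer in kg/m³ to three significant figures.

For an instantaneous plane source, C(x,t) = M/(n_e·A·√(4πDt)) · exp(−(x−vt)²/(4Dt)), with n_e·A the pore (flow) area.
Plume center vt = 0.11 × 140 = 15.4 m, so the well at 6.1 m is 9.3 m upgradient of the peak.
√(4πDt) = 23.35 m, giving peak height M/(n_e·A·√(4πDt)) = 41/(0.37 × 9.8 × 23.35) = 0.4842 kg/m³.
(x−vt)²/(4Dt) = (-9.3)²/(4 × 0.31 × 140) = 0.4982; exp(−0.4982) = 0.6076.
C = 0.4842 × 0.6076 = 0.294 kg/m³.

0.294 kg/m³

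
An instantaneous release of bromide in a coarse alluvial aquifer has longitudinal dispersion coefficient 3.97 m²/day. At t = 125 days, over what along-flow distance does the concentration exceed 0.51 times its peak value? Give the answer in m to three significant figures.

73.1 m

The plume is Gaussian with σ = √(2Dt) = √(2 × 3.97 × 125) = 31.50 m.
C/C_peak = exp(−Δx²/(2σ²)) = 0.51 ⇒ Δx = σ·√(−2 ln 0.51) = 31.50 × 1.160 = 36.54 m.
Width = 2Δx = 73.1 m.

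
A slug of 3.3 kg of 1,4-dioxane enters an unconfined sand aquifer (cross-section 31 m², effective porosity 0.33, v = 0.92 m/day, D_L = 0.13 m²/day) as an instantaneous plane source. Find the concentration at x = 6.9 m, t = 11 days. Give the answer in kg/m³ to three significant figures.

0.0124 kg/m³

For an instantaneous plane source, C(x,t) = M/(n_e·A·√(4πDt)) · exp(−(x−vt)²/(4Dt)), with n_e·A the pore (flow) area.
Plume center vt = 0.92 × 11 = 10.12 m, so the well at 6.9 m is 3.22 m upgradient of the peak.
√(4πDt) = 4.239 m, giving peak height M/(n_e·A·√(4πDt)) = 3.3/(0.33 × 31 × 4.239) = 0.07610 kg/m³.
(x−vt)²/(4Dt) = (-3.22)²/(4 × 0.13 × 11) = 1.813; exp(−1.813) = 0.1632.
C = 0.07610 × 0.1632 = 0.0124 kg/m³.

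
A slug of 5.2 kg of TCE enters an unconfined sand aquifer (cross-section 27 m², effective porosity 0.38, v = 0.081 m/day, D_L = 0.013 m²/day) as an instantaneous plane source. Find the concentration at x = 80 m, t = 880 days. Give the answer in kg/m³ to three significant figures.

0.00802 kg/m³

For an instantaneous plane source, C(x,t) = M/(n_e·A·√(4πDt)) · exp(−(x−vt)²/(4Dt)), with n_e·A the pore (flow) area.
Plume center vt = 0.081 × 880 = 71.28 m, so the well at 80 m is 8.72 m downgradient of the peak.
√(4πDt) = 11.99 m, giving peak height M/(n_e·A·√(4πDt)) = 5.2/(0.38 × 27 × 11.99) = 0.04227 kg/m³.
(x−vt)²/(4Dt) = (8.72)²/(4 × 0.013 × 880) = 1.662; exp(−1.662) = 0.1898.
C = 0.04227 × 0.1898 = 0.00802 kg/m³.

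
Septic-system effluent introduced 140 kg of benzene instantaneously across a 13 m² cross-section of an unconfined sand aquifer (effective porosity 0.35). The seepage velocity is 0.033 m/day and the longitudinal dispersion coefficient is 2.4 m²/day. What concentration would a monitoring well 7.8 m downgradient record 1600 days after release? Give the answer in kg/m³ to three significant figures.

0.123 kg/m³

For an instantaneous plane source, C(x,t) = M/(n_e·A·√(4πDt)) · exp(−(x−vt)²/(4Dt)), with n_e·A the pore (flow) area.
Plume center vt = 0.033 × 1600 = 52.8 m, so the well at 7.8 m is 45 m upgradient of the peak.
√(4πDt) = 219.7 m, giving peak height M/(n_e·A·√(4πDt)) = 140/(0.35 × 13 × 219.7) = 0.1401 kg/m³.
(x−vt)²/(4Dt) = (-45)²/(4 × 2.4 × 1600) = 0.1318; exp(−0.1318) = 0.8765.
C = 0.1401 × 0.8765 = 0.123 kg/m³.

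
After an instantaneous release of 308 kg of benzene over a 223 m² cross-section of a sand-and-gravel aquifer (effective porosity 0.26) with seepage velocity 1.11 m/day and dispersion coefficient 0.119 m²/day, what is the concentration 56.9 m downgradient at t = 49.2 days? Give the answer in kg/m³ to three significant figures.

For an instantaneous plane source, C(x,t) = M/(n_e·A·√(4πDt)) · exp(−(x−vt)²/(4Dt)), with n_e·A the pore (flow) area.
Plume center vt = 1.11 × 49.2 = 54.612 m, so the well at 56.9 m is 2.288 m downgradient of the peak.
√(4πDt) = 8.578 m, giving peak height M/(n_e·A·√(4πDt)) = 308/(0.26 × 223 × 8.578) = 0.6193 kg/m³.
(x−vt)²/(4Dt) = (2.288)²/(4 × 0.119 × 49.2) = 0.2235; exp(−0.2235) = 0.7997.
C = 0.6193 × 0.7997 = 0.495 kg/m³.

0.495 kg/m³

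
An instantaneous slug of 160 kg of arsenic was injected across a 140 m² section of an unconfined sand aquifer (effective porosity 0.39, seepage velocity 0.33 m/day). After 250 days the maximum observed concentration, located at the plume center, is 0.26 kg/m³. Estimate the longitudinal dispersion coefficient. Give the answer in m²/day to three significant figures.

At the plume center C_max = M/(n_e·A·√(4πDt)), so D = M²/(4πt·(n_e·A·C_max)²).
n_e·A·C_max = 0.39 × 140 × 0.26 = 14.20 kg/m.
D = 160²/(4π × 250 × 14.20²) = 0.0404 m²/day.

0.0404 m²/day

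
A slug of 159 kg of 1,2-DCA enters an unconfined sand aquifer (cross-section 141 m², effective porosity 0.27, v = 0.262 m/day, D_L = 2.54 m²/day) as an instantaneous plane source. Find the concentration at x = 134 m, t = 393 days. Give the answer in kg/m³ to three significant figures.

0.0293 kg/m³

For an instantaneous plane source, C(x,t) = M/(n_e·A·√(4πDt)) · exp(−(x−vt)²/(4Dt)), with n_e·A the pore (flow) area.
Plume center vt = 0.262 × 393 = 102.966 m, so the well at 134 m is 31.034 m downgradient of the peak.
√(4πDt) = 112.0 m, giving peak height M/(n_e·A·√(4πDt)) = 159/(0.27 × 141 × 112.0) = 0.03729 kg/m³.
(x−vt)²/(4Dt) = (31.034)²/(4 × 2.54 × 393) = 0.2412; exp(−0.2412) = 0.7857.
C = 0.03729 × 0.7857 = 0.0293 kg/m³.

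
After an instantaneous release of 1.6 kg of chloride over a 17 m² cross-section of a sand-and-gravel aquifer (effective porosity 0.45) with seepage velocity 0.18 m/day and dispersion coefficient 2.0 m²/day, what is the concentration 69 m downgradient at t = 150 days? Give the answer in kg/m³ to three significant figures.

0.000783 kg/m³

For an instantaneous plane source, C(x,t) = M/(n_e·A·√(4πDt)) · exp(−(x−vt)²/(4Dt)), with n_e·A the pore (flow) area.
Plume center vt = 0.18 × 150 = 27 m, so the well at 69 m is 42 m downgradient of the peak.
√(4πDt) = 61.40 m, giving peak height M/(n_e·A·√(4πDt)) = 1.6/(0.45 × 17 × 61.40) = 0.003406 kg/m³.
(x−vt)²/(4Dt) = (42)²/(4 × 2.0 × 150) = 1.470; exp(−1.470) = 0.2299.
C = 0.003406 × 0.2299 = 0.000783 kg/m³.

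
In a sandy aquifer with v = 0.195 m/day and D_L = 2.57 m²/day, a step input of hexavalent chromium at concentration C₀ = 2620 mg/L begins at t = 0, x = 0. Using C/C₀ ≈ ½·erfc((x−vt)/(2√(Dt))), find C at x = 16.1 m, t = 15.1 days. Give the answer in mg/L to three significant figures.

177 mg/L

For a continuous step input, C/C₀ ≈ ½·erfc((x−vt)/(2√(Dt))).
vt = 0.195 × 15.1 = 2.9445 m and 2√(Dt) = 2√(2.57 × 15.1) = 12.46 m.
Argument (x−vt)/(2√(Dt)) = (16.1 − 2.9445)/12.46 = 1.056; ½·erfc(1.056) = 0.06767.
C = 2620 × 0.06767 = 177 mg/L.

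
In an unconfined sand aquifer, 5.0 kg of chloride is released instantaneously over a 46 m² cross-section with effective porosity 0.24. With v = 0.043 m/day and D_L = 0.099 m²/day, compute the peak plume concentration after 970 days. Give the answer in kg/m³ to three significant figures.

0.0130 kg/m³

The peak of an instantaneous 1D plume sits at x = vt; there the Gaussian factor is 1 and C_max = M/(n_e·A·√(4πDt)), where n_e·A is the pore area the mass is dissolved in.
√(4πDt) = √(4π × 0.099 × 970) = 34.74 m, so C_max = 5.0/(0.24 × 46 × 34.74) = 0.0130 kg/m³.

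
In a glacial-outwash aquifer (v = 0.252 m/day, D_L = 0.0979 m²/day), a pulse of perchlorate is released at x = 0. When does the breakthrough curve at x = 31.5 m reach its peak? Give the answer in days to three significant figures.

For the 1D instantaneous-source solution, setting ∂C/∂t = 0 at fixed x gives v²t² + 2Dt − x² = 0, so t = (√(D² + v²x²) − D)/v².
√(D² + v²x²) = √(0.0979² + 0.252² × 31.5²) = 7.939; v² = 0.063504.
t = (7.939 − 0.0979)/0.063504 = 123 days (vs. the pure-advection estimate x/v = 125 d).

123 days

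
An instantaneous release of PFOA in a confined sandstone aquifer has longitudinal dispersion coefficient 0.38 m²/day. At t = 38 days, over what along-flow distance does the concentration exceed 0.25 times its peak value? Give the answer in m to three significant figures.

17.9 m

The plume is Gaussian with σ = √(2Dt) = √(2 × 0.38 × 38) = 5.374 m.
C/C_peak = exp(−Δx²/(2σ²)) = 0.25 ⇒ Δx = σ·√(−2 ln 0.25) = 5.374 × 1.665 = 8.948 m.
Width = 2Δx = 17.9 m.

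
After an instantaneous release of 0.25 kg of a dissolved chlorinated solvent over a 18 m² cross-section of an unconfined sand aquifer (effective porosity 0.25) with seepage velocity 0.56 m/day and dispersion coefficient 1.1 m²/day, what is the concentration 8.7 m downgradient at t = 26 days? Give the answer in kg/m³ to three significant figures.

0.00217 kg/m³

For an instantaneous plane source, C(x,t) = M/(n_e·A·√(4πDt)) · exp(−(x−vt)²/(4Dt)), with n_e·A the pore (flow) area.
Plume center vt = 0.56 × 26 = 14.56 m, so the well at 8.7 m is 5.86 m upgradient of the peak.
√(4πDt) = 18.96 m, giving peak height M/(n_e·A·√(4πDt)) = 0.25/(0.25 × 18 × 18.96) = 0.002930 kg/m³.
(x−vt)²/(4Dt) = (-5.86)²/(4 × 1.1 × 26) = 0.3002; exp(−0.3002) = 0.7407.
C = 0.002930 × 0.7407 = 0.00217 kg/m³.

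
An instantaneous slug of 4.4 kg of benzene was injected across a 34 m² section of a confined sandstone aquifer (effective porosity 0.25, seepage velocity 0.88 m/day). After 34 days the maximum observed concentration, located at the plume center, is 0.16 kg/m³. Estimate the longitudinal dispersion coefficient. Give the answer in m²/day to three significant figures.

0.0245 m²/day

At the plume center C_max = M/(n_e·A·√(4πDt)), so D = M²/(4πt·(n_e·A·C_max)²).
n_e·A·C_max = 0.25 × 34 × 0.16 = 1.360 kg/m.
D = 4.4²/(4π × 34 × 1.360²) = 0.0245 m²/day.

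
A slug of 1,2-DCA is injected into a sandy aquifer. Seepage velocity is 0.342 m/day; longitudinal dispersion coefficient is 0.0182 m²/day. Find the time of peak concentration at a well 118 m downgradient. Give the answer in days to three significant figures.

345 days

For the 1D instantaneous-source solution, setting ∂C/∂t = 0 at fixed x gives v²t² + 2Dt − x² = 0, so t = (√(D² + v²x²) − D)/v².
√(D² + v²x²) = √(0.0182² + 0.342² × 118²) = 40.36; v² = 0.116964.
t = (40.36 − 0.0182)/0.116964 = 345 days (vs. the pure-advection estimate x/v = 345 d).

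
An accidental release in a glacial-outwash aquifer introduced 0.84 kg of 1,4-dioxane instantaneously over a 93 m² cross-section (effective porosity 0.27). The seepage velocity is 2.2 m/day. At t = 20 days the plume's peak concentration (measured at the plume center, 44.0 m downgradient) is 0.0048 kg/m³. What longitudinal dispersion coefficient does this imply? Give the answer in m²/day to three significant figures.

At the plume center C_max = M/(n_e·A·√(4πDt)), so D = M²/(4πt·(n_e·A·C_max)²).
n_e·A·C_max = 0.27 × 93 × 0.0048 = 0.1205 kg/m.
D = 0.84²/(4π × 20 × 0.1205²) = 0.193 m²/day.

0.193 m²/day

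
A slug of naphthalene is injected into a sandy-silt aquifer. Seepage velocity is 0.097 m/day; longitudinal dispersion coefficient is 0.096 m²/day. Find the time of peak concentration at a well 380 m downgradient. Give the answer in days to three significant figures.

For the 1D instantaneous-source solution, setting ∂C/∂t = 0 at fixed x gives v²t² + 2Dt − x² = 0, so t = (√(D² + v²x²) − D)/v².
√(D² + v²x²) = √(0.096² + 0.097² × 380²) = 36.86; v² = 0.009409.
t = (36.86 − 0.096)/0.009409 = 3910 days (vs. the pure-advection estimate x/v = 3920 d).

3910 days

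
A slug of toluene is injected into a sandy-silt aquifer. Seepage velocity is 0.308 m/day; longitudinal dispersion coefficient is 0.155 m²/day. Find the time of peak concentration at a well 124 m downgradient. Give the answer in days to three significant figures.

401 days

For the 1D instantaneous-source solution, setting ∂C/∂t = 0 at fixed x gives v²t² + 2Dt − x² = 0, so t = (√(D² + v²x²) − D)/v².
√(D² + v²x²) = √(0.155² + 0.308² × 124²) = 38.19; v² = 0.094864.
t = (38.19 − 0.155)/0.094864 = 401 days (vs. the pure-advection estimate x/v = 403 d).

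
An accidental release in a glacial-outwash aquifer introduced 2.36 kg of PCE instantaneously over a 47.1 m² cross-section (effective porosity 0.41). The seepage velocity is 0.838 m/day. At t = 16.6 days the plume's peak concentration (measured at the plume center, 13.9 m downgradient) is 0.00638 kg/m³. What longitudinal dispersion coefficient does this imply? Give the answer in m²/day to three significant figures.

At the plume center C_max = M/(n_e·A·√(4πDt)), so D = M²/(4πt·(n_e·A·C_max)²).
n_e·A·C_max = 0.41 × 47.1 × 0.00638 = 0.1232 kg/m.
D = 2.36²/(4π × 16.6 × 0.1232²) = 1.76 m²/day.

1.76 m²/day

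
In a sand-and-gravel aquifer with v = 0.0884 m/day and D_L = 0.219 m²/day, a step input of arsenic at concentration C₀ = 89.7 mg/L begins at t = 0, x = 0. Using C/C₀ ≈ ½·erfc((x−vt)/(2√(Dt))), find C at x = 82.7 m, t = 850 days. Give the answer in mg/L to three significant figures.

For a continuous step input, C/C₀ ≈ ½·erfc((x−vt)/(2√(Dt))).
vt = 0.0884 × 850 = 75.14 m and 2√(Dt) = 2√(0.219 × 850) = 27.29 m.
Argument (x−vt)/(2√(Dt)) = (82.7 − 75.14)/27.29 = 0.2770; ½·erfc(0.2770) = 0.3476.
C = 89.7 × 0.3476 = 31.2 mg/L.

31.2 mg/L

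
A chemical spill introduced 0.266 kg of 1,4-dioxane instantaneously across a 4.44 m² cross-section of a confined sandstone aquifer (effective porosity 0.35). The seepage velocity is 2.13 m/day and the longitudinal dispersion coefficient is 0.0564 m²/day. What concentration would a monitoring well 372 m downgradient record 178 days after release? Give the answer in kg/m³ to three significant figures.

0.00428 kg/m³

For an instantaneous plane source, C(x,t) = M/(n_e·A·√(4πDt)) · exp(−(x−vt)²/(4Dt)), with n_e·A the pore (flow) area.
Plume center vt = 2.13 × 178 = 379.14 m, so the well at 372 m is 7.14 m upgradient of the peak.
√(4πDt) = 11.23 m, giving peak height M/(n_e·A·√(4πDt)) = 0.266/(0.35 × 4.44 × 11.23) = 0.01524 kg/m³.
(x−vt)²/(4Dt) = (-7.14)²/(4 × 0.0564 × 178) = 1.270; exp(−1.270) = 0.2808.
C = 0.01524 × 0.2808 = 0.00428 kg/m³.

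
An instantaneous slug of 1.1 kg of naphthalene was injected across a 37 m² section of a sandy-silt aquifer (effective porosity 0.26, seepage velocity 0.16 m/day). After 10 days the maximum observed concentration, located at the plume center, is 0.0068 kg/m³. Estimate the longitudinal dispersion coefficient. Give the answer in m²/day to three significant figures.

At the plume center C_max = M/(n_e·A·√(4πDt)), so D = M²/(4πt·(n_e·A·C_max)²).
n_e·A·C_max = 0.26 × 37 × 0.0068 = 0.06542 kg/m.
D = 1.1²/(4π × 10 × 0.06542²) = 2.25 m²/day.

2.25 m²/day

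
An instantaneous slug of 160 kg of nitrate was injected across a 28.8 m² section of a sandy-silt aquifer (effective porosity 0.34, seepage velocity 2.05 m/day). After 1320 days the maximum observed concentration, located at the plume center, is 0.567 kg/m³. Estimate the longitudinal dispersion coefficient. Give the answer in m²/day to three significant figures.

At the plume center C_max = M/(n_e·A·√(4πDt)), so D = M²/(4πt·(n_e·A·C_max)²).
n_e·A·C_max = 0.34 × 28.8 × 0.567 = 5.552 kg/m.
D = 160²/(4π × 1320 × 5.552²) = 0.0501 m²/day.

0.0501 m²/day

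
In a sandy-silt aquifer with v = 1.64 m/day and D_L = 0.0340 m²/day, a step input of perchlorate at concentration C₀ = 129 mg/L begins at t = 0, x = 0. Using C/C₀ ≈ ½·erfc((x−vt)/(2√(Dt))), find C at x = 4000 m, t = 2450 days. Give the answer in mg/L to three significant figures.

For a continuous step input, C/C₀ ≈ ½·erfc((x−vt)/(2√(Dt))).
vt = 1.64 × 2450 = 4018 m and 2√(Dt) = 2√(0.0340 × 2450) = 18.25 m.
Argument (x−vt)/(2√(Dt)) = (4000 − 4018)/18.25 = -0.9863; ½·erfc(-0.9863) = 0.9185.
C = 129 × 0.9185 = 118 mg/L.

118 mg/L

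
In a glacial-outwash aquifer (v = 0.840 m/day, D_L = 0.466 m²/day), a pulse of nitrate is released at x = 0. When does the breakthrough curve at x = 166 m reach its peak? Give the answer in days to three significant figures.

197 days

For the 1D instantaneous-source solution, setting ∂C/∂t = 0 at fixed x gives v²t² + 2Dt − x² = 0, so t = (√(D² + v²x²) − D)/v².
√(D² + v²x²) = √(0.466² + 0.840² × 166²) = 139.4; v² = 0.7056.
t = (139.4 − 0.466)/0.7056 = 197 days (vs. the pure-advection estimate x/v = 198 d).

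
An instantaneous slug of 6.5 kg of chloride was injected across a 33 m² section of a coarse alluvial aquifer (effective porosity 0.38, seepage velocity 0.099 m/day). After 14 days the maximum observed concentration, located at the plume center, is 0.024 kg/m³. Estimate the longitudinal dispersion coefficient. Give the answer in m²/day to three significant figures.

2.65 m²/day

At the plume center C_max = M/(n_e·A·√(4πDt)), so D = M²/(4πt·(n_e·A·C_max)²).
n_e·A·C_max = 0.38 × 33 × 0.024 = 0.3010 kg/m.
D = 6.5²/(4π × 14 × 0.3010²) = 2.65 m²/day.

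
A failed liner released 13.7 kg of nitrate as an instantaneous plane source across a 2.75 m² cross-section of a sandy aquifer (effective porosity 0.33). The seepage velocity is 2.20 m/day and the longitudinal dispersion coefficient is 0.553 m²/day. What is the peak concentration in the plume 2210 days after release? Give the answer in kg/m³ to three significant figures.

The peak of an instantaneous 1D plume sits at x = vt; there the Gaussian factor is 1 and C_max = M/(n_e·A·√(4πDt)), where n_e·A is the pore area the mass is dissolved in.
√(4πDt) = √(4π × 0.553 × 2210) = 123.9 m, so C_max = 13.7/(0.33 × 2.75 × 123.9) = 0.122 kg/m³.

0.122 kg/m³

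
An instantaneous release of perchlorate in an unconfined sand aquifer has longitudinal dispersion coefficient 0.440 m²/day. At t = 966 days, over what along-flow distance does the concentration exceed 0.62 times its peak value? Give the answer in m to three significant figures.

57.0 m

The plume is Gaussian with σ = √(2Dt) = √(2 × 0.440 × 966) = 29.16 m.
C/C_peak = exp(−Δx²/(2σ²)) = 0.62 ⇒ Δx = σ·√(−2 ln 0.62) = 29.16 × 0.9778 = 28.51 m.
Width = 2Δx = 57.0 m.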